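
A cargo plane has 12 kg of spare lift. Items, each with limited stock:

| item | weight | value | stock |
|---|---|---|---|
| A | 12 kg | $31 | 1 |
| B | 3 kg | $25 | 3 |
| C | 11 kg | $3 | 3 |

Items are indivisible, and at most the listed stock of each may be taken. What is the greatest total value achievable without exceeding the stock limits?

Top feasible selections:
- 3×B: weight 9, value 75
- 2×B: weight 6, value 50
- 1×A: weight 12, value 31
Best: $75.

$75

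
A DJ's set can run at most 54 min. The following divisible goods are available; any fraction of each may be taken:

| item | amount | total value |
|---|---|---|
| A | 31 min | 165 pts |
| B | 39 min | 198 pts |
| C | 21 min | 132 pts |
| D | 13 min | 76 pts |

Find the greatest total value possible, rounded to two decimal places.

Take in order of value per unit:
- C (132/21 per unit): all 21 → value 132, running total 132.00
- D (76/13 per unit): all 13 → value 76, running total 208.00
- A (165/31 per unit): 20 of 31 → value 20×165/31 = 106.4516, running total 314.45
Total 314.45.

314.45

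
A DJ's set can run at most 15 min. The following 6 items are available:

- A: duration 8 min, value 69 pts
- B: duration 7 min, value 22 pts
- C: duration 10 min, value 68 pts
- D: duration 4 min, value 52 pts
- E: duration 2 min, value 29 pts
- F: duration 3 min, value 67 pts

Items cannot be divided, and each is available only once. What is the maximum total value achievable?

This is a 0/1 knapsack; check combinations near the capacity.
- A+D+F: duration 8+4+3=15, value 69+52+67=188
- A+E+F: duration 8+2+3=13, value 69+29+67=165
- C+E+F: duration 10+2+3=15, value 68+29+67=164
- A+D+E: duration 8+4+2=14, value 69+52+29=150
- D+E+F: duration 4+2+3=9, value 52+29+67=148
Best: 188 pts.

188 pts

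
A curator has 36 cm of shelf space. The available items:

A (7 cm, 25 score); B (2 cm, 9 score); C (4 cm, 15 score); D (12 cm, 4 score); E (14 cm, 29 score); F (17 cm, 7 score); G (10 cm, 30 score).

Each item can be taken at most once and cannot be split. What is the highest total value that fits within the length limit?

Check high-value combinations within 36 cm:
- A+C+E+G: length 7+4+14+10=35, value 25+15+29+30=99
- A+B+E+G: length 7+2+14+10=33, value 25+9+29+30=93
- A+E+G: length 7+14+10=31, value 25+29+30=84
Best: 99 score.

99 score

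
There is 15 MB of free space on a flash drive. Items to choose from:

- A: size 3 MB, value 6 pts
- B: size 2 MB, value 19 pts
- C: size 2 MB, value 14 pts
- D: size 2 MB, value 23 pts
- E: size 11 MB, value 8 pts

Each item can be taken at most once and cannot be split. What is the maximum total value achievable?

Check high-value combinations within 15 MB:
- A+B+C+D: size 3+2+2+2=9, value 6+19+14+23=62
- B+C+D: size 2+2+2=6, value 19+14+23=56
- B+D+E: size 2+2+11=15, value 19+23+8=50
- A+B+D: size 3+2+2=7, value 6+19+23=48
- C+D+E: size 2+2+11=15, value 14+23+8=45
Best: 62 pts.

62 pts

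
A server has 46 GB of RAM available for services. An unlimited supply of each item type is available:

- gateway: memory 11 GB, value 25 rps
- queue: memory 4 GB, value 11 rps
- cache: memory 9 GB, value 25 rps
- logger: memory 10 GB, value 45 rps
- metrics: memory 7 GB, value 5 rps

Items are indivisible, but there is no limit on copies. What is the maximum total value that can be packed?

191 rps

Best value-per-unit is logger at 45/10; filling with it alone gives 4×45 = 180.
Optimal mix: 1×queue + 4×logger → memory 44, value 191.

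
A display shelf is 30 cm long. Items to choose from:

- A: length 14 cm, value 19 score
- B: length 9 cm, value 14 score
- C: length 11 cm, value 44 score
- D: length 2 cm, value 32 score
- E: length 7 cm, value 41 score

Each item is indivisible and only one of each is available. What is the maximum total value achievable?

Check high-value combinations within 30 cm:
- B+C+D+E: length 9+11+2+7=29, value 14+44+32+41=131
- C+D+E: length 11+2+7=20, value 44+32+41=117
- B+C+E: length 9+11+7=27, value 14+44+41=99
- A+C+D: length 14+11+2=27, value 19+44+32=95
- A+D+E: length 14+2+7=23, value 19+32+41=92
Best: 131 score.

131 score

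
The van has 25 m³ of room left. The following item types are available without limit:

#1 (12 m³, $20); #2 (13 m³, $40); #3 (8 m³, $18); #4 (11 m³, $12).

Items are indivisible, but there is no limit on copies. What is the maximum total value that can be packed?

Best value-per-unit is #2 at 40/13; filling with it alone gives 1×40 = 40.
Optimal mix: 1×#1 + 1×#2 → volume 25, value 60.

$60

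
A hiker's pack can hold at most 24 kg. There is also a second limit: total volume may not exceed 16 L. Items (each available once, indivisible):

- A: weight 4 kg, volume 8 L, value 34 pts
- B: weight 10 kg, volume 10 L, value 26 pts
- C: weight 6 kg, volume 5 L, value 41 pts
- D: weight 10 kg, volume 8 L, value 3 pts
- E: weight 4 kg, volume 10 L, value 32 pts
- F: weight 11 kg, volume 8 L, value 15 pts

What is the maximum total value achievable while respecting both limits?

75 pts

Feasible sets respecting both limits:
- A+C: weight 10, volume 13, value 75
- C+E: weight 10, volume 15, value 73
- B+C: weight 16, volume 15, value 67
Best: 75 pts.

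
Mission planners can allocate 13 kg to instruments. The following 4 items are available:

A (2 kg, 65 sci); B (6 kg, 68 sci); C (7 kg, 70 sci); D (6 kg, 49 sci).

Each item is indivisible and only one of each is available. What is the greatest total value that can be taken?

138 sci

This is a 0/1 knapsack; check combinations near the capacity.
- B+C: mass 6+7=13, value 68+70=138
- A+C: mass 2+7=9, value 65+70=135
- A+B: mass 2+6=8, value 65+68=133
- C+D: mass 7+6=13, value 70+49=119
Best: 138 sci.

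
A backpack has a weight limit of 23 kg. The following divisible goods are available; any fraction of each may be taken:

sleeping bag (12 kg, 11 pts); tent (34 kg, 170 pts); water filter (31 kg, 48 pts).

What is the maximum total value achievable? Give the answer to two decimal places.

Take in order of value per unit:
- tent (170/34 per unit): 23 of 34 → value 23×170/34 = 115.0000, running total 115.00
Total 115.00.

115.00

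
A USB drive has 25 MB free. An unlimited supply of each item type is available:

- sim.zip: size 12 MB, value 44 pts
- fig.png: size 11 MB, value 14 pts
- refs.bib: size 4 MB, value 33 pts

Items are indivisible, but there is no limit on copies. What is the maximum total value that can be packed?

198 pts

Best value-per-unit is refs.bib at 33/4, and filling with it alone uses size 6×4=24. No mix of the others beats 6×33 = 198.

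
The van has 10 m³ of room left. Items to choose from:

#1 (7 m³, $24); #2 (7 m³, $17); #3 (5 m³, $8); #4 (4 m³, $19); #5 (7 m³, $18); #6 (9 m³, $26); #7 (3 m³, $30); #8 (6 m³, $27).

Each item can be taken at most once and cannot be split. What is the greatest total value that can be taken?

$57

Check high-value combinations within 10 m³:
- #7+#8: volume 3+6=9, value 30+27=57
- #1+#7: volume 7+3=10, value 24+30=54
- #4+#7: volume 4+3=7, value 19+30=49
- #5+#7: volume 7+3=10, value 18+30=48
- #2+#7: volume 7+3=10, value 17+30=47
Best: $57.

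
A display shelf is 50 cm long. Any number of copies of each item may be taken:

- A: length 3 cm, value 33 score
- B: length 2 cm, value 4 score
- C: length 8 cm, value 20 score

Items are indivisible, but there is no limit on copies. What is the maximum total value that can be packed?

532 score

Best value-per-unit is A at 33/3; filling with it alone gives 16×33 = 528.
Optimal mix: 16×A + 1×B → length 50, value 532.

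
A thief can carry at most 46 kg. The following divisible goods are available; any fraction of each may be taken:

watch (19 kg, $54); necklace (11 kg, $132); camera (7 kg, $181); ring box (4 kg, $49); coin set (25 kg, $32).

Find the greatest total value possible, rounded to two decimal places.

Take in order of value per unit:
- camera (181/7 per unit): all 7 → value 181, running total 181.00
- ring box (49/4 per unit): all 4 → value 49, running total 230.00
- necklace (132/11 per unit): all 11 → value 132, running total 362.00
- watch (54/19 per unit): all 19 → value 54, running total 416.00
- coin set (32/25 per unit): 5 of 25 → value 5×32/25 = 6.4000, running total 422.40
Total 422.40.

422.40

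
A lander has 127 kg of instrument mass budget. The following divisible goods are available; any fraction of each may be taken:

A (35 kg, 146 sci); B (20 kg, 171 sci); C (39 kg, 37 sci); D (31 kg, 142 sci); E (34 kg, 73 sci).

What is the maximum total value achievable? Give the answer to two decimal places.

538.64

Take in order of value per unit:
- B (171/20 per unit): all 20 → value 171, running total 171.00
- D (142/31 per unit): all 31 → value 142, running total 313.00
- A (146/35 per unit): all 35 → value 146, running total 459.00
- E (73/34 per unit): all 34 → value 73, running total 532.00
- C (37/39 per unit): 7 of 39 → value 7×37/39 = 6.6410, running total 538.64
Total 538.64.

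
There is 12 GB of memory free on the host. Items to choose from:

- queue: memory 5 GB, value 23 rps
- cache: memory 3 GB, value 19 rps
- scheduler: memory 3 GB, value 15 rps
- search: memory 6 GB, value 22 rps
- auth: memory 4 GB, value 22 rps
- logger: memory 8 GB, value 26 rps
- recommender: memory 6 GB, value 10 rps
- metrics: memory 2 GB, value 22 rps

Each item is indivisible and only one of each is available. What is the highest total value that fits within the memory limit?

Check high-value combinations within 12 GB:
- cache+scheduler+auth+metrics: memory 3+3+4+2=12, value 19+15+22+22=78
- queue+auth+metrics: memory 5+4+2=11, value 23+22+22=67
- search+auth+metrics: memory 6+4+2=12, value 22+22+22=66
Best: 78 rps.

78 rps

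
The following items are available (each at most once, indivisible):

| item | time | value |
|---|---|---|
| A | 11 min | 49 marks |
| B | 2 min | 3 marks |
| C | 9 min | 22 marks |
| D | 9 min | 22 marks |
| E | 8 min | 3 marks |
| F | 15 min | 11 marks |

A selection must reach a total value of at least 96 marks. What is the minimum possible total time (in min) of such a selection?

31

Subsets with value ≥ 96, sorted by total time:
- A+B+C+D: time 31, value 96
- A+C+D+E: time 37, value 96
Minimum time: 31 min.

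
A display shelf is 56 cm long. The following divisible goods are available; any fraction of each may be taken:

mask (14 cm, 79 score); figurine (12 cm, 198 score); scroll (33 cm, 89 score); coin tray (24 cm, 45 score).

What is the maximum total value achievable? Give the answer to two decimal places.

Take in order of value per unit:
- figurine (198/12 per unit): all 12 → value 198, running total 198.00
- mask (79/14 per unit): all 14 → value 79, running total 277.00
- scroll (89/33 per unit): 30 of 33 → value 30×89/33 = 80.9091, running total 357.91
Total 357.91.

357.91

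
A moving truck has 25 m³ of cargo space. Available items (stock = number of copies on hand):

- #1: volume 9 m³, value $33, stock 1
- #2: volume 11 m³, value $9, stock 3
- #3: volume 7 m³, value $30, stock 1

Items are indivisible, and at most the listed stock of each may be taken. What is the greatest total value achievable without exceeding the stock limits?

$63

Best selections within volume 25 and stock limits:
- 1×#1 + 1×#3: volume 16, value 63
- 1×#1 + 1×#2: volume 20, value 42
Best: $63.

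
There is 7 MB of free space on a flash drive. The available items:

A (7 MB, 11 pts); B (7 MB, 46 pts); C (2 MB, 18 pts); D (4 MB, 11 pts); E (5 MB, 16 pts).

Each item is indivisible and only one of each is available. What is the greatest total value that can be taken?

46 pts

Check high-value combinations within 7 MB:
- B: size 7, value 46
- C+E: size 2+5=7, value 18+16=34
- C+D: size 2+4=6, value 18+11=29
- C: size 2, value 18
Best: 46 pts.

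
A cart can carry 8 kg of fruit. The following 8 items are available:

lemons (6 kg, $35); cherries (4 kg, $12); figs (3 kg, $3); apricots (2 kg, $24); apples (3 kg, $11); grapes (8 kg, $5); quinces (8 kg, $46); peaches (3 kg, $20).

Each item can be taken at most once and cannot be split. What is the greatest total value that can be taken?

Check high-value combinations within 8 kg:
- lemons+apricots: weight 6+2=8, value 35+24=59
- apricots+apples+peaches: weight 2+3+3=8, value 24+11+20=55
- figs+apricots+peaches: weight 3+2+3=8, value 3+24+20=47
Best: $59.

$59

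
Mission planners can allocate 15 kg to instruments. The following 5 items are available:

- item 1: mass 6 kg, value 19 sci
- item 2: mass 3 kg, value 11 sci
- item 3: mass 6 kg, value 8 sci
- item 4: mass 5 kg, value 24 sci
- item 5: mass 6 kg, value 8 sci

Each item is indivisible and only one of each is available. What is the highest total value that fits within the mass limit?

54 sci

Check high-value combinations within 15 kg:
- item 1+item 2+item 4: mass 6+3+5=14, value 19+11+24=54
- item 1+item 4: mass 6+5=11, value 19+24=43
- item 2+item 3+item 4: mass 3+6+5=14, value 11+8+24=43
Best: 54 sci.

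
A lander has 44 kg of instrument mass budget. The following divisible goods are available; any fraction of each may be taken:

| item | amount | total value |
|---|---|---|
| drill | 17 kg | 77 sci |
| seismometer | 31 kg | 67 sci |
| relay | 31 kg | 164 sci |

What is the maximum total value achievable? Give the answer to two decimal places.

Take in order of value per unit:
- relay (164/31 per unit): all 31 → value 164, running total 164.00
- drill (77/17 per unit): 13 of 17 → value 13×77/17 = 58.8824, running total 222.88
Total 222.88.

222.88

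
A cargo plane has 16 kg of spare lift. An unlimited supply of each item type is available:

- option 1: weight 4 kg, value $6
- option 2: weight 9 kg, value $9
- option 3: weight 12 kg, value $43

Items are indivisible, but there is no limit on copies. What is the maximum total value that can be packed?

Best value-per-unit is option 3 at 43/12; filling with it alone gives 1×43 = 43.
Optimal mix: 1×option 1 + 1×option 3 → weight 16, value 49.

$49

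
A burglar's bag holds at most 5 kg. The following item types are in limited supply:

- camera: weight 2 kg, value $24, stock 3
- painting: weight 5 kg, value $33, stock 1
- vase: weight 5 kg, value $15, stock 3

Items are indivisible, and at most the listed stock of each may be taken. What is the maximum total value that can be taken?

$48

Top feasible selections:
- 2×camera: weight 4, value 48
- 1×painting: weight 5, value 33
Best: $48.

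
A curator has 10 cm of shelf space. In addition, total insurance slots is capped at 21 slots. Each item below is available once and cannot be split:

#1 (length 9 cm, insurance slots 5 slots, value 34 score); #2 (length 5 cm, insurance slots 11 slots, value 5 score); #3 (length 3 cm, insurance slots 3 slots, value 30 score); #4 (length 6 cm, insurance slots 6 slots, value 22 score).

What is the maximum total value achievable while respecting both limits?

Feasible sets respecting both limits:
- #3+#4: length 9, insurance slots 9, value 52
- #2+#3: length 8, insurance slots 14, value 35
- #1: length 9, insurance slots 5, value 34
- #3: length 3, insurance slots 3, value 30
Best: 52 score.

52 score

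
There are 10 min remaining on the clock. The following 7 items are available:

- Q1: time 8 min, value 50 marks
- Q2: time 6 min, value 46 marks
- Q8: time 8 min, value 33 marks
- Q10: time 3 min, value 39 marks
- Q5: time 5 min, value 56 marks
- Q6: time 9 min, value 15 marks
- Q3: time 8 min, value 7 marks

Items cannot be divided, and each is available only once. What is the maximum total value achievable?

95 marks

Check high-value combinations within 10 min:
- Q10+Q5: time 3+5=8, value 39+56=95
- Q2+Q10: time 6+3=9, value 46+39=85
- Q5: time 5, value 56
- Q1: time 8, value 50
- Q2: time 6, value 46
Best: 95 marks.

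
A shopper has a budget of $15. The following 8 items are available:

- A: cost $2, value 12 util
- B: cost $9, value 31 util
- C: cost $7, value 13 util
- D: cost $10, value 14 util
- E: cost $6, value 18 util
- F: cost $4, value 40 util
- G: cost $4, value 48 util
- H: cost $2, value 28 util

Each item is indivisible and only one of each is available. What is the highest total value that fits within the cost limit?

128 util

Check high-value combinations within $15:
- A+F+G+H: cost 2+4+4+2=12, value 12+40+48+28=128
- F+G+H: cost 4+4+2=10, value 40+48+28=116
- B+G+H: cost 9+4+2=15, value 31+48+28=107
- E+F+G: cost 6+4+4=14, value 18+40+48=106
- A+E+G+H: cost 2+6+4+2=14, value 12+18+48+28=106
Best: 128 util.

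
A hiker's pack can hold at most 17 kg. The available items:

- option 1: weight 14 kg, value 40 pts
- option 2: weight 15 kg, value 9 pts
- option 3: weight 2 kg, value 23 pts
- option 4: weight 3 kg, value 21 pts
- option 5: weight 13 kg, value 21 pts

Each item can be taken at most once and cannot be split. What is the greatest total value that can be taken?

63 pts

Check high-value combinations within 17 kg:
- option 1+option 3: weight 14+2=16, value 40+23=63
- option 1+option 4: weight 14+3=17, value 40+21=61
- option 3+option 4: weight 2+3=5, value 23+21=44
- option 3+option 5: weight 2+13=15, value 23+21=44
Best: 63 pts.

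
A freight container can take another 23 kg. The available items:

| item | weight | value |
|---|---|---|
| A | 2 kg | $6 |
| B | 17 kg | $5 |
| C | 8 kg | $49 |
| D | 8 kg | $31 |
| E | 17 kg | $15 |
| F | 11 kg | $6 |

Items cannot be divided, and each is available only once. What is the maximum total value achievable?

Check high-value combinations within 23 kg:
- A+C+D: weight 2+8+8=18, value 6+49+31=86
- C+D: weight 8+8=16, value 49+31=80
- A+C+F: weight 2+8+11=21, value 6+49+6=61
Best: $86.

$86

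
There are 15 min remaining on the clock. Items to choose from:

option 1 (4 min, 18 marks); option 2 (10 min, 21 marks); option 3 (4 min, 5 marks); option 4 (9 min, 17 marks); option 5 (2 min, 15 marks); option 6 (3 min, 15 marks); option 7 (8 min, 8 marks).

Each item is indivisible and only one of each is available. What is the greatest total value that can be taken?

This is a 0/1 knapsack; check combinations near the capacity.
- option 1+option 3+option 5+option 6: time 4+4+2+3=13, value 18+5+15+15=53
- option 2+option 5+option 6: time 10+2+3=15, value 21+15+15=51
- option 1+option 4+option 5: time 4+9+2=15, value 18+17+15=50
- option 1+option 5+option 6: time 4+2+3=9, value 18+15+15=48
- option 4+option 5+option 6: time 9+2+3=14, value 17+15+15=47
Best: 53 marks.

53 marks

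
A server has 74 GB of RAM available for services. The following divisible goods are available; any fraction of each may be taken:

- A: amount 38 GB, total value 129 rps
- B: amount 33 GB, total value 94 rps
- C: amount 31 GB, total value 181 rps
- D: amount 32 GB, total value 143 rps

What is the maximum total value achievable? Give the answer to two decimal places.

361.34

Take in order of value per unit:
- C (181/31 per unit): all 31 → value 181, running total 181.00
- D (143/32 per unit): all 32 → value 143, running total 324.00
- A (129/38 per unit): 11 of 38 → value 11×129/38 = 37.3421, running total 361.34
Total 361.34.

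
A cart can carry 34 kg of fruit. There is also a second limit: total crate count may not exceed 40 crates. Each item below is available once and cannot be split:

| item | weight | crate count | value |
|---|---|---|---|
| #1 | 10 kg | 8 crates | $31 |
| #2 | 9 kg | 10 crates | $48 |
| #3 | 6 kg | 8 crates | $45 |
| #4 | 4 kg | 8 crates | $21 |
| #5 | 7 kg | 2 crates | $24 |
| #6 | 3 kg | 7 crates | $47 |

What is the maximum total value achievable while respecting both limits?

$185

Feasible sets respecting both limits:
- #2+#3+#4+#5+#6: weight 29, crate count 35, value 185
- #1+#2+#3+#6: weight 28, crate count 33, value 171
- #1+#2+#4+#5+#6: weight 33, crate count 35, value 171
- #1+#3+#4+#5+#6: weight 30, crate count 33, value 168
Best: $185.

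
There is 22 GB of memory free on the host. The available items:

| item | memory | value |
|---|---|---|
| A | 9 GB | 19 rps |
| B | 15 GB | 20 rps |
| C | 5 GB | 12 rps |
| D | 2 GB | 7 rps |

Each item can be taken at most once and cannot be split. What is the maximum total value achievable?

39 rps

Check high-value combinations within 22 GB:
- B+C+D: memory 15+5+2=22, value 20+12+7=39
- A+C+D: memory 9+5+2=16, value 19+12+7=38
- B+C: memory 15+5=20, value 20+12=32
Best: 39 rps.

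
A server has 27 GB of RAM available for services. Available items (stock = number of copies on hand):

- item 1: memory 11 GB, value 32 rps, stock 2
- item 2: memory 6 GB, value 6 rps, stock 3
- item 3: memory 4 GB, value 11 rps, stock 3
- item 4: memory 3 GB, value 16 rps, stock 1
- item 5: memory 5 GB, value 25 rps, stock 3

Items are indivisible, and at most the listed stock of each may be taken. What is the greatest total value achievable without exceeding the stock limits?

Best selections within memory 27 and stock limits:
- 2×item 3 + 1×item 4 + 3×item 5: memory 26, value 113
- 3×item 3 + 3×item 5: memory 27, value 108
Best: 113 rps.

113 rps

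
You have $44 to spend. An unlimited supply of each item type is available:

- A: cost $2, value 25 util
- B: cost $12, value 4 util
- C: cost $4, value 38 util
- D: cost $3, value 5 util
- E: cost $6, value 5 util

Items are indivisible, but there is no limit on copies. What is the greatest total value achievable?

Best value-per-unit is A at 25/2, and filling with it alone uses cost 22×2=44. No mix of the others beats 22×25 = 550.

550 util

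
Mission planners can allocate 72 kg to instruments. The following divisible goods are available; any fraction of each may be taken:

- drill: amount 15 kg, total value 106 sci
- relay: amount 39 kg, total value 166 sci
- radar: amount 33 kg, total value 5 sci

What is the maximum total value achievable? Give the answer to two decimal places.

Take in order of value per unit:
- drill (106/15 per unit): all 15 → value 106, running total 106.00
- relay (166/39 per unit): all 39 → value 166, running total 272.00
- radar (5/33 per unit): 18 of 33 → value 18×5/33 = 2.7273, running total 274.73
Total 274.73.

274.73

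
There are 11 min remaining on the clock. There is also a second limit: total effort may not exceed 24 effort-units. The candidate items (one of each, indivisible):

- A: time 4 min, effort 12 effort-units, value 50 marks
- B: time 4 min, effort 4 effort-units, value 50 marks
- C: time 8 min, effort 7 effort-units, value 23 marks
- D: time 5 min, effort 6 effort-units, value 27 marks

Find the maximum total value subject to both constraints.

100 marks

Feasible sets respecting both limits:
- A+B: time 8, effort 16, value 100
- A+D: time 9, effort 18, value 77
- B+D: time 9, effort 10, value 77
Best: 100 marks.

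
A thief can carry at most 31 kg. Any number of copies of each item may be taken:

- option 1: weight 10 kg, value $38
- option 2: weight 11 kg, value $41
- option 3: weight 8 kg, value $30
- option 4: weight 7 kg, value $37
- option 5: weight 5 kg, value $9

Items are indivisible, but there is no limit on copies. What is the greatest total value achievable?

Best value-per-unit is option 4 at 37/7; filling with it alone gives 4×37 = 148.
Optimal mix: 1×option 1 + 3×option 4 → weight 31, value 149.

$149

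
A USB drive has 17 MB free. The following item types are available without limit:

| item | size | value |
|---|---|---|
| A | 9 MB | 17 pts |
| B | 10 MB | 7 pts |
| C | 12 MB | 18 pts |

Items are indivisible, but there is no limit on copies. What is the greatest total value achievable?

18 pts

Best value-per-unit is A at 17/9; filling with it alone gives 1×17 = 17.
Optimal mix: 1×C → size 12, value 18.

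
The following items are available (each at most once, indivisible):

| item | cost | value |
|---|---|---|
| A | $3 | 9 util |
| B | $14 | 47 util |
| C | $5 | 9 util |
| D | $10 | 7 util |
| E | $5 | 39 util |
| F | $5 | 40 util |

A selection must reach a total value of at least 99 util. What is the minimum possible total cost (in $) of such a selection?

Subsets with value ≥ 99, sorted by total cost:
- B+E+F: cost 24, value 126
- A+B+E+F: cost 27, value 135
- A+B+C+F: cost 27, value 105
Minimum cost: 24 $.

24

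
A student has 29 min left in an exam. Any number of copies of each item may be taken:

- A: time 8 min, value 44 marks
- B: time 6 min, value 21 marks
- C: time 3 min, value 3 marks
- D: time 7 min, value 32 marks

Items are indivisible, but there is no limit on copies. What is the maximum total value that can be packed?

141 marks

Best value-per-unit is A at 44/8; filling with it alone gives 3×44 = 132.
Optimal mix: 2×A + 1×B + 1×D → time 29, value 141.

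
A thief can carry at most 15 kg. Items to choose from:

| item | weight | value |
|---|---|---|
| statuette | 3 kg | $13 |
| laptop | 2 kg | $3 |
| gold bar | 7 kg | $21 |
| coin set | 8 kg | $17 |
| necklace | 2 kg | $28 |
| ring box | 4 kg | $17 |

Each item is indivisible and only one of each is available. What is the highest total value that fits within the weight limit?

Check high-value combinations within 15 kg:
- laptop+gold bar+necklace+ring box: weight 2+7+2+4=15, value 3+21+28+17=69
- gold bar+necklace+ring box: weight 7+2+4=13, value 21+28+17=66
- statuette+laptop+gold bar+necklace: weight 3+2+7+2=14, value 13+3+21+28=65
- statuette+gold bar+necklace: weight 3+7+2=12, value 13+21+28=62
- coin set+necklace+ring box: weight 8+2+4=14, value 17+28+17=62
Best: $69.

$69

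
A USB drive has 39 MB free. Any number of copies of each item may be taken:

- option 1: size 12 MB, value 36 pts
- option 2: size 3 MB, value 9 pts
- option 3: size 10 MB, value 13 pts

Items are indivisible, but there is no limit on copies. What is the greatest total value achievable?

117 pts

Best value-per-unit is option 1 at 36/12; filling with it alone gives 3×36 = 108.
Optimal mix: 3×option 1 + 1×option 2 → size 39, value 117.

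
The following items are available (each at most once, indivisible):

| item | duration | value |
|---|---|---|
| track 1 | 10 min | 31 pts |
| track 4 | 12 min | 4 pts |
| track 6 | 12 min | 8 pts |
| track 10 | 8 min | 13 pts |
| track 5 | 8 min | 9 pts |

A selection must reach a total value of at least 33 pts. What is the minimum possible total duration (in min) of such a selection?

Subsets with value ≥ 33, sorted by total duration:
- track 1+track 10: duration 18, value 44
- track 1+track 5: duration 18, value 40
Minimum duration: 18 min.

18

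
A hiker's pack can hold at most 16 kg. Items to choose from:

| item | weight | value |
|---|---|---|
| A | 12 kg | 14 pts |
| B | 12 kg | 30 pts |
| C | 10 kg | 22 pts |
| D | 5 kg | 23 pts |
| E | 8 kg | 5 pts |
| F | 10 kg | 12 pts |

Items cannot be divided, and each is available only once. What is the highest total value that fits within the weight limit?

45 pts

Check high-value combinations within 16 kg:
- C+D: weight 10+5=15, value 22+23=45
- D+F: weight 5+10=15, value 23+12=35
- B: weight 12, value 30
- D+E: weight 5+8=13, value 23+5=28
Best: 45 pts.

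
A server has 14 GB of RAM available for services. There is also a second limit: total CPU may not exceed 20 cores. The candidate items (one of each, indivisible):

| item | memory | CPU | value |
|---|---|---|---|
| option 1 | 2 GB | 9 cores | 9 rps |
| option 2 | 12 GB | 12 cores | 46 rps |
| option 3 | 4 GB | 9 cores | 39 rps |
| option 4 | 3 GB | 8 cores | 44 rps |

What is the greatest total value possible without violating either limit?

83 rps

Feasible sets respecting both limits:
- option 3+option 4: memory 7, CPU 17, value 83
- option 1+option 4: memory 5, CPU 17, value 53
- option 1+option 3: memory 6, CPU 18, value 48
- option 2: memory 12, CPU 12, value 46
Best: 83 rps.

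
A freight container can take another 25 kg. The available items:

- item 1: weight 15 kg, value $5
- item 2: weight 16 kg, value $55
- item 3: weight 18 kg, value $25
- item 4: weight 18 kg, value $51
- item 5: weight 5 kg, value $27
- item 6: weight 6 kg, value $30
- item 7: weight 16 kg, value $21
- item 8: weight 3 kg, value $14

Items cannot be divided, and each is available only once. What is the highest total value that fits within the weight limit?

$99

This is a 0/1 knapsack; check combinations near the capacity.
- item 2+item 6+item 8: weight 16+6+3=25, value 55+30+14=99
- item 2+item 5+item 8: weight 16+5+3=24, value 55+27+14=96
- item 2+item 6: weight 16+6=22, value 55+30=85
Best: $99.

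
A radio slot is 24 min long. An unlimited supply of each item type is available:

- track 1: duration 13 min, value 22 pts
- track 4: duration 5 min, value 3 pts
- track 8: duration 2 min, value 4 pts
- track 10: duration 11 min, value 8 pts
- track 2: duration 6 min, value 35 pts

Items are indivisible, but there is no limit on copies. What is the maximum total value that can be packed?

Best value-per-unit is track 2 at 35/6, and filling with it alone uses duration 4×6=24. No mix of the others beats 4×35 = 140.

140 pts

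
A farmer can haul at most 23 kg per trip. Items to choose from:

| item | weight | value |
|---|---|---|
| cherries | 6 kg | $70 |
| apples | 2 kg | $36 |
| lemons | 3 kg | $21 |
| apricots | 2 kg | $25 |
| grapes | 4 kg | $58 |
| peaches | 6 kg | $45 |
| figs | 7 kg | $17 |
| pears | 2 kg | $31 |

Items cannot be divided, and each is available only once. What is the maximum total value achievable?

Check high-value combinations within 23 kg:
- cherries+apples+apricots+grapes+peaches+pears: weight 6+2+2+4+6+2=22, value 70+36+25+58+45+31=265
- cherries+apples+lemons+grapes+peaches+pears: weight 6+2+3+4+6+2=23, value 70+36+21+58+45+31=261
- cherries+apples+lemons+apricots+grapes+peaches: weight 6+2+3+2+4+6=23, value 70+36+21+25+58+45=255
Best: $265.

$265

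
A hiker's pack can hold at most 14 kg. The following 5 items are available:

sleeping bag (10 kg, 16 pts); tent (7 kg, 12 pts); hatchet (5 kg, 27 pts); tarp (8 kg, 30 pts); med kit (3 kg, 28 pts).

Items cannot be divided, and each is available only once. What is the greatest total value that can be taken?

Check high-value combinations within 14 kg:
- tarp+med kit: weight 8+3=11, value 30+28=58
- hatchet+tarp: weight 5+8=13, value 27+30=57
- hatchet+med kit: weight 5+3=8, value 27+28=55
Best: 58 pts.

58 pts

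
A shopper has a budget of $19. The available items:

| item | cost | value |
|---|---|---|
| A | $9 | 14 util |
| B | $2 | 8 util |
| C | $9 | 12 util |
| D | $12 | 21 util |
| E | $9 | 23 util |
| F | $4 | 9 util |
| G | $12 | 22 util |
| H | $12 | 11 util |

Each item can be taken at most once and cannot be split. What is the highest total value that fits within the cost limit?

Check high-value combinations within $19:
- B+E+F: cost 2+9+4=15, value 8+23+9=40
- B+F+G: cost 2+4+12=18, value 8+9+22=39
- B+D+F: cost 2+12+4=18, value 8+21+9=38
- A+E: cost 9+9=18, value 14+23=37
- C+E: cost 9+9=18, value 12+23=35
Best: 40 util.

40 util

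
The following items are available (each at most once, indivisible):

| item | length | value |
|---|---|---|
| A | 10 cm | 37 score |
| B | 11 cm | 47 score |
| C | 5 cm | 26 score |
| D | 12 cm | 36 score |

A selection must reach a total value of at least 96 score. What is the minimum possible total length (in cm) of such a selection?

26

Subsets with value ≥ 96, sorted by total length:
- A+B+C: length 26, value 110
- A+C+D: length 27, value 99
Minimum length: 26 cm.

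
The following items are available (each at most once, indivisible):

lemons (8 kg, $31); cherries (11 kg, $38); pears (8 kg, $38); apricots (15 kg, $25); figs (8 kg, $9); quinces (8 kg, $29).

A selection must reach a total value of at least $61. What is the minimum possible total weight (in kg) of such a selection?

Subsets with value ≥ 61, sorted by total weight:
- lemons+pears: weight 16, value 69
- pears+quinces: weight 16, value 67
Minimum weight: 16 kg.

16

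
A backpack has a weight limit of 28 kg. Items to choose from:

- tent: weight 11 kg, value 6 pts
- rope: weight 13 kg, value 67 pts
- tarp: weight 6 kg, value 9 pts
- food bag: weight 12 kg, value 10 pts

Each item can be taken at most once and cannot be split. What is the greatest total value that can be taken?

Check high-value combinations within 28 kg:
- rope+food bag: weight 13+12=25, value 67+10=77
- rope+tarp: weight 13+6=19, value 67+9=76
- tent+rope: weight 11+13=24, value 6+67=73
Best: 77 pts.

77 pts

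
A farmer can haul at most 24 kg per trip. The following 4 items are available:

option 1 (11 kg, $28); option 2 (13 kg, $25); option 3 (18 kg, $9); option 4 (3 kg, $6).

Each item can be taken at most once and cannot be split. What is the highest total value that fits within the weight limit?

Check high-value combinations within 24 kg:
- option 1+option 2: weight 11+13=24, value 28+25=53
- option 1+option 4: weight 11+3=14, value 28+6=34
- option 2+option 4: weight 13+3=16, value 25+6=31
Best: $53.

$53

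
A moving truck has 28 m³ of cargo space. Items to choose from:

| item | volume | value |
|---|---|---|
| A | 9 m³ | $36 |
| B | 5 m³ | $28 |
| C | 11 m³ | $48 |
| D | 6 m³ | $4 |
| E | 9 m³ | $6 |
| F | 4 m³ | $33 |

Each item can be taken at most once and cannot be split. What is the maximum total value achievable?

$117

This is a 0/1 knapsack; check combinations near the capacity.
- A+C+F: volume 9+11+4=24, value 36+48+33=117
- B+C+D+F: volume 5+11+6+4=26, value 28+48+4+33=113
- A+B+C: volume 9+5+11=25, value 36+28+48=112
Best: $117.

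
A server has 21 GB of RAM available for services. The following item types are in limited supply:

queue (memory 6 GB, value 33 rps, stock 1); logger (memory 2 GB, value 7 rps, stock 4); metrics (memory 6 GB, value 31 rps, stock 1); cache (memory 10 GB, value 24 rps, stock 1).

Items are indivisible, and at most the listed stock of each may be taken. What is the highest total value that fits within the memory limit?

92 rps

Best selections within memory 21 and stock limits:
- 1×queue + 4×logger + 1×metrics: memory 20, value 92
- 1×queue + 3×logger + 1×metrics: memory 18, value 85
- 1×queue + 2×logger + 1×metrics: memory 16, value 78
- 1×queue + 1×logger + 1×metrics: memory 14, value 71
Best: 92 rps.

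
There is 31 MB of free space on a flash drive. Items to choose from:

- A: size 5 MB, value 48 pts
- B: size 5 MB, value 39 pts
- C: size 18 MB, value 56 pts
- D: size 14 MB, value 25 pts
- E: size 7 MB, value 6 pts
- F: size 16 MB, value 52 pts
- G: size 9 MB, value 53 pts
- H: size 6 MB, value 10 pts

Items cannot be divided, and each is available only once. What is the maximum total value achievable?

153 pts

Check high-value combinations within 31 MB:
- A+F+G: size 5+16+9=30, value 48+52+53=153
- A+B+G+H: size 5+5+9+6=25, value 48+39+53+10=150
- A+B+E+G: size 5+5+7+9=26, value 48+39+6+53=146
- B+F+G: size 5+16+9=30, value 39+52+53=144
Best: 153 pts.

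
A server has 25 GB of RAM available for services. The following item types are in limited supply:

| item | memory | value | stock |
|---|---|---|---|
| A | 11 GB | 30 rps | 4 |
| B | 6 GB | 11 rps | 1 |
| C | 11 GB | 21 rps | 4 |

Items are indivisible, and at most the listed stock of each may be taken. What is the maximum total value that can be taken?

60 rps

Best selections within memory 25 and stock limits:
- 2×A: memory 22, value 60
- 1×A + 1×C: memory 22, value 51
Best: 60 rps.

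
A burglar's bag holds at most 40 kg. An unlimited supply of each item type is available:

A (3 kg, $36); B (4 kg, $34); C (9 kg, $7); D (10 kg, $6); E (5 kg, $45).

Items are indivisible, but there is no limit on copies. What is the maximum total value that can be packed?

$468

Best value-per-unit is A at 36/3, and filling with it alone uses weight 13×3=39. No mix of the others beats 13×36 = 468.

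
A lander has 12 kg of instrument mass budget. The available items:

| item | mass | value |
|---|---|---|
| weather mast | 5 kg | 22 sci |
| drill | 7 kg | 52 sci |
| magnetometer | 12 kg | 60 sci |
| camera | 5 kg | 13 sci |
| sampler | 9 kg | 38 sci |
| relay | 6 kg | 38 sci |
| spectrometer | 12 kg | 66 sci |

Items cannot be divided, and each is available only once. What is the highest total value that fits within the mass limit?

74 sci

Check high-value combinations within 12 kg:
- weather mast+drill: mass 5+7=12, value 22+52=74
- spectrometer: mass 12, value 66
- drill+camera: mass 7+5=12, value 52+13=65
- weather mast+relay: mass 5+6=11, value 22+38=60
- magnetometer: mass 12, value 60
Best: 74 sci.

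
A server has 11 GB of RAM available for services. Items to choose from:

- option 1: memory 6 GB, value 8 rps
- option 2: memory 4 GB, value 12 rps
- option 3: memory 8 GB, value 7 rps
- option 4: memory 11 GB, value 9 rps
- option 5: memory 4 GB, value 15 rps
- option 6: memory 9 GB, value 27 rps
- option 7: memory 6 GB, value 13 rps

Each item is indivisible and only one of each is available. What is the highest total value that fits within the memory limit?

Check high-value combinations within 11 GB:
- option 5+option 7: memory 4+6=10, value 15+13=28
- option 2+option 5: memory 4+4=8, value 12+15=27
- option 6: memory 9, value 27
- option 2+option 7: memory 4+6=10, value 12+13=25
Best: 28 rps.

28 rps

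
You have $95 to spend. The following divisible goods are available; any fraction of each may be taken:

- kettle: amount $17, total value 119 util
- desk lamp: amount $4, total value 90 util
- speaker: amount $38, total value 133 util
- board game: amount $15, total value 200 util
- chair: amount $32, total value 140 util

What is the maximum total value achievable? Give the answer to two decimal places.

643.50

Take in order of value per unit:
- desk lamp (90/4 per unit): all 4 → value 90, running total 90.00
- board game (200/15 per unit): all 15 → value 200, running total 290.00
- kettle (119/17 per unit): all 17 → value 119, running total 409.00
- chair (140/32 per unit): all 32 → value 140, running total 549.00
- speaker (133/38 per unit): 27 of 38 → value 27×133/38 = 94.5000, running total 643.50
Total 643.50.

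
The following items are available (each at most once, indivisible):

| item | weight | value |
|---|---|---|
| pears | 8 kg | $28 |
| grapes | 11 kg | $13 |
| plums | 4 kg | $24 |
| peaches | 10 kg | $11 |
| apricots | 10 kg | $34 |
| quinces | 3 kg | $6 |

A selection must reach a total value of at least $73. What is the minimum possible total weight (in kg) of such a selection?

Subsets with value ≥ 73, sorted by total weight:
- pears+plums+apricots: weight 22, value 86
- pears+plums+apricots+quinces: weight 25, value 92
- plums+peaches+apricots+quinces: weight 27, value 75
- grapes+plums+apricots+quinces: weight 28, value 77
Minimum weight: 22 kg.

22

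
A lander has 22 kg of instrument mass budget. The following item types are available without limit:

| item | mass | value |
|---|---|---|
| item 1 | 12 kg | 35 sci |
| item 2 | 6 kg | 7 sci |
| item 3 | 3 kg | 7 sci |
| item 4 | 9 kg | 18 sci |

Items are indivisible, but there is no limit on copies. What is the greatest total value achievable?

Best value-per-unit is item 1 at 35/12; filling with it alone gives 1×35 = 35.
Optimal mix: 1×item 1 + 3×item 3 → mass 21, value 56.

56 sci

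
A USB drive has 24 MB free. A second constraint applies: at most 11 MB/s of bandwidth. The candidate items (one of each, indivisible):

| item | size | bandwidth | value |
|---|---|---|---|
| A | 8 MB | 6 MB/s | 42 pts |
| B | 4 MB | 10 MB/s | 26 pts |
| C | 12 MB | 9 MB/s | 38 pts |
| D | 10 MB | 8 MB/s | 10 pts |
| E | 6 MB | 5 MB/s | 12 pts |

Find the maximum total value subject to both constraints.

Feasible sets respecting both limits:
- A+E: size 14, bandwidth 11, value 54
- A: size 8, bandwidth 6, value 42
- C: size 12, bandwidth 9, value 38
- B: size 4, bandwidth 10, value 26
Best: 54 pts.

54 pts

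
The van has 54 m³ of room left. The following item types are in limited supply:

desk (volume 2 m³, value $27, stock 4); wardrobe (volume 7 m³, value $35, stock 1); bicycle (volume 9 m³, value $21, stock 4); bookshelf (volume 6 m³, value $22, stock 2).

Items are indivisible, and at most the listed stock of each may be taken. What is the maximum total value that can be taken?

$250

Top feasible selections:
- 4×desk + 1×wardrobe + 3×bicycle + 2×bookshelf: volume 54, value 250
- 4×desk + 1×wardrobe + 2×bicycle + 2×bookshelf: volume 45, value 229
- 4×desk + 1×wardrobe + 3×bicycle + 1×bookshelf: volume 48, value 228
Best: $250.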